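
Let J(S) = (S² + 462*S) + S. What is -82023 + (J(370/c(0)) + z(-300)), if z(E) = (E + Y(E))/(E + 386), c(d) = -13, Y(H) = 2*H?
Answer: -686012781/7267 ≈ -94401.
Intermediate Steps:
z(E) = 3*E/(386 + E) (z(E) = (E + 2*E)/(E + 386) = (3*E)/(386 + E) = 3*E/(386 + E))
J(S) = S² + 463*S
-82023 + (J(370/c(0)) + z(-300)) = -82023 + ((370/(-13))*(463 + 370/(-13)) + 3*(-300)/(386 - 300)) = -82023 + ((370*(-1/13))*(463 + 370*(-1/13)) + 3*(-300)/86) = -82023 + (-370*(463 - 370/13)/13 + 3*(-300)*(1/86)) = -82023 + (-370/13*5649/13 - 450/43) = -82023 + (-2090130/169 - 450/43) = -82023 - 89951640/7267 = -686012781/7267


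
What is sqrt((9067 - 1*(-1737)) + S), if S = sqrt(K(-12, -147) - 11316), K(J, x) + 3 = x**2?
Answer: sqrt(10804 + 7*sqrt(210)) ≈ 104.43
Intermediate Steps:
K(J, x) = -3 + x**2
S = 7*sqrt(210) (S = sqrt((-3 + (-147)**2) - 11316) = sqrt((-3 + 21609) - 11316) = sqrt(21606 - 11316) = sqrt(10290) = 7*sqrt(210) ≈ 101.44)
sqrt((9067 - 1*(-1737)) + S) = sqrt((9067 - 1*(-1737)) + 7*sqrt(210)) = sqrt((9067 + 1737) + 7*sqrt(210)) = sqrt(10804 + 7*sqrt(210))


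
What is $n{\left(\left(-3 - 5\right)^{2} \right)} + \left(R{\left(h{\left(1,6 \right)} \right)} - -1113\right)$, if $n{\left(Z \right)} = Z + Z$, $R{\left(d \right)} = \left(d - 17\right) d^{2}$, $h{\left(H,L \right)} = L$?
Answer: $845$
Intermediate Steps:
$R{\left(d \right)} = d^{2} \left(-17 + d\right)$ ($R{\left(d \right)} = \left(d - 17\right) d^{2} = \left(-17 + d\right) d^{2} = d^{2} \left(-17 + d\right)$)
$n{\left(Z \right)} = 2 Z$
$n{\left(\left(-3 - 5\right)^{2} \right)} + \left(R{\left(h{\left(1,6 \right)} \right)} - -1113\right) = 2 \left(-3 - 5\right)^{2} + \left(6^{2} \left(-17 + 6\right) - -1113\right) = 2 \left(-8\right)^{2} + \left(36 \left(-11\right) + 1113\right) = 2 \cdot 64 + \left(-396 + 1113\right) = 128 + 717 = 845$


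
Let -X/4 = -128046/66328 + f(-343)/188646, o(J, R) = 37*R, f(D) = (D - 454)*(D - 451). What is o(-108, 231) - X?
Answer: 6688481990818/782031993 ≈ 8552.7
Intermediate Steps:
f(D) = (-454 + D)*(-451 + D)
X = -4454546647/782031993 (X = -4*(-128046/66328 + (204754 + (-343)**2 - 905*(-343))/188646) = -4*(-128046*1/66328 + (204754 + 117649 + 310415)*(1/188646)) = -4*(-64023/33164 + 632818*(1/188646)) = -4*(-64023/33164 + 316409/94323) = -4*4454546647/3128127972 = -4454546647/782031993 ≈ -5.6961)
o(-108, 231) - X = 37*231 - 1*(-4454546647/782031993) = 8547 + 4454546647/782031993 = 6688481990818/782031993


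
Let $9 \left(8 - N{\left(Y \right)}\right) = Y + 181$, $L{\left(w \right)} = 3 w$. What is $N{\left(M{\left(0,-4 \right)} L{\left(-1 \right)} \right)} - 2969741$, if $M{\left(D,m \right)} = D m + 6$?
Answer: $- \frac{26727760}{9} \approx -2.9698 \cdot 10^{6}$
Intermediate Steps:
$M{\left(D,m \right)} = 6 + D m$
$N{\left(Y \right)} = - \frac{109}{9} - \frac{Y}{9}$ ($N{\left(Y \right)} = 8 - \frac{Y + 181}{9} = 8 - \frac{181 + Y}{9} = 8 - \left(\frac{181}{9} + \frac{Y}{9}\right) = - \frac{109}{9} - \frac{Y}{9}$)
$N{\left(M{\left(0,-4 \right)} L{\left(-1 \right)} \right)} - 2969741 = \left(- \frac{109}{9} - \frac{\left(6 + 0 \left(-4\right)\right) 3 \left(-1\right)}{9}\right) - 2969741 = \left(- \frac{109}{9} - \frac{\left(6 + 0\right) \left(-3\right)}{9}\right) - 2969741 = \left(- \frac{109}{9} - \frac{6 \left(-3\right)}{9}\right) - 2969741 = \left(- \frac{109}{9} - -2\right) - 2969741 = \left(- \frac{109}{9} + 2\right) - 2969741 = - \frac{91}{9} - 2969741 = - \frac{26727760}{9}$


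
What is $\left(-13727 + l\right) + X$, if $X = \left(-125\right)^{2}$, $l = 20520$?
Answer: $22418$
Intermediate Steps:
$X = 15625$
$\left(-13727 + l\right) + X = \left(-13727 + 20520\right) + 15625 = 6793 + 15625 = 22418$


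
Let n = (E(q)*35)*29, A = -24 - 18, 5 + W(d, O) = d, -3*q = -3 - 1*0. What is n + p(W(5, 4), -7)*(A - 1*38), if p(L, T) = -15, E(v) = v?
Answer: 2215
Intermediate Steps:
q = 1 (q = -(-3 - 1*0)/3 = -(-3 + 0)/3 = -⅓*(-3) = 1)
W(d, O) = -5 + d
A = -42
n = 1015 (n = (1*35)*29 = 35*29 = 1015)
n + p(W(5, 4), -7)*(A - 1*38) = 1015 - 15*(-42 - 1*38) = 1015 - 15*(-42 - 38) = 1015 - 15*(-80) = 1015 + 1200 = 2215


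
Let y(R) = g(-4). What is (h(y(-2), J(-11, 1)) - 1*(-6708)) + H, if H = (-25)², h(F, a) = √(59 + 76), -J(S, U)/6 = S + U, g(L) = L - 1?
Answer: 7333 + 3*√15 ≈ 7344.6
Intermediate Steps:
g(L) = -1 + L
y(R) = -5 (y(R) = -1 - 4 = -5)
J(S, U) = -6*S - 6*U (J(S, U) = -6*(S + U) = -6*S - 6*U)
h(F, a) = 3*√15 (h(F, a) = √135 = 3*√15)
H = 625
(h(y(-2), J(-11, 1)) - 1*(-6708)) + H = (3*√15 - 1*(-6708)) + 625 = (3*√15 + 6708) + 625 = (6708 + 3*√15) + 625 = 7333 + 3*√15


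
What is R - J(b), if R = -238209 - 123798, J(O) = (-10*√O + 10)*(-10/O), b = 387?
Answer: -140096609/387 - 100*√43/129 ≈ -3.6201e+5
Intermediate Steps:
J(O) = -10*(10 - 10*√O)/O (J(O) = (10 - 10*√O)*(-10/O) = -10*(10 - 10*√O)/O)
R = -362007
R - J(b) = -362007 - (-100/387 + 100/√387) = -362007 - (-100*1/387 + 100*(√43/129)) = -362007 - (-100/387 + 100*√43/129) = -362007 + (100/387 - 100*√43/129) = -140096609/387 - 100*√43/129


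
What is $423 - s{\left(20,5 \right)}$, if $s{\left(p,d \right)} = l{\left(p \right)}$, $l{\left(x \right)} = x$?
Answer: $403$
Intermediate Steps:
$s{\left(p,d \right)} = p$
$423 - s{\left(20,5 \right)} = 423 - 20 = 403$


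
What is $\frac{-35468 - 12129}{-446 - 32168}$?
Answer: $\frac{47597}{32614} \approx 1.4594$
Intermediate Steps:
$\frac{-35468 - 12129}{-446 - 32168} = - \frac{47597}{-32614} = \left(-47597\right) \left(- \frac{1}{32614}\right) = \frac{47597}{32614}$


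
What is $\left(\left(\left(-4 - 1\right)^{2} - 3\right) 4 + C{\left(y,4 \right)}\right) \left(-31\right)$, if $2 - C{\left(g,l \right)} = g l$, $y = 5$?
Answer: $-2170$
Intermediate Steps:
$C{\left(g,l \right)} = 2 - g l$
$\left(\left(\left(-4 - 1\right)^{2} - 3\right) 4 + C{\left(y,4 \right)}\right) \left(-31\right) = \left(\left(\left(-4 - 1\right)^{2} - 3\right) 4 + \left(2 - 5 \cdot 4\right)\right) \left(-31\right) = \left(\left(\left(-5\right)^{2} - 3\right) 4 + \left(2 - 20\right)\right) \left(-31\right) = \left(\left(25 - 3\right) 4 - 18\right) \left(-31\right) = \left(22 \cdot 4 - 18\right) \left(-31\right) = \left(88 - 18\right) \left(-31\right) = 70 \left(-31\right) = -2170$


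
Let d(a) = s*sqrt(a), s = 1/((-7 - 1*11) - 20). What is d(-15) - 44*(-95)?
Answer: 4180 - I*sqrt(15)/38 ≈ 4180.0 - 0.10192*I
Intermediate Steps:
s = -1/38 (s = 1/((-7 - 11) - 20) = 1/(-18 - 20) = 1/(-38) = -1/38 ≈ -0.026316)
d(a) = -sqrt(a)/38
d(-15) - 44*(-95) = -I*sqrt(15)/38 - 44*(-95) = -I*sqrt(15)/38 + 4180 = 4180 - I*sqrt(15)/38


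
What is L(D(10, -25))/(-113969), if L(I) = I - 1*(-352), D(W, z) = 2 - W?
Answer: -344/113969 ≈ -0.0030184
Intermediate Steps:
L(I) = 352 + I (L(I) = I + 352 = 352 + I)
L(D(10, -25))/(-113969) = (352 + (2 - 1*10))/(-113969) = (352 + (2 - 10))*(-1/113969) = (352 - 8)*(-1/113969) = 344*(-1/113969) = -344/113969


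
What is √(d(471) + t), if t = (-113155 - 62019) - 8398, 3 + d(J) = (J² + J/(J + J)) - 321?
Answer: √151782/2 ≈ 194.80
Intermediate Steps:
d(J) = -647/2 + J² (d(J) = -3 + ((J² + J/(J + J)) - 321) = -3 + ((J² + J/((2*J))) - 321) = -3 + ((J² + (1/(2*J))*J) - 321) = -3 + ((J² + ½) - 321) = -3 + ((½ + J²) - 321) = -3 + (-641/2 + J²) = -647/2 + J²)
t = -183572 (t = -175174 - 8398 = -183572)
√(d(471) + t) = √((-647/2 + 471²) - 183572) = √((-647/2 + 221841) - 183572) = √(443035/2 - 183572) = √(75891/2) = √151782/2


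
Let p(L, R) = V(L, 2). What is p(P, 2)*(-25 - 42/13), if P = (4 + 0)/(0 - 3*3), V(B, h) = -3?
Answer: 1101/13 ≈ 84.692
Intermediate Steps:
P = -4/9 (P = 4/(0 - 9) = 4/(-9) = 4*(-⅑) = -4/9 ≈ -0.44444)
p(L, R) = -3
p(P, 2)*(-25 - 42/13) = -3*(-25 - 42/13) = -3*(-367/13) = 1101/13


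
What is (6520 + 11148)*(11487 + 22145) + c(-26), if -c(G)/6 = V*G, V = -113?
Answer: 594192548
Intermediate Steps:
c(G) = 678*G (c(G) = -(-678)*G = 678*G)
(6520 + 11148)*(11487 + 22145) + c(-26) = (6520 + 11148)*(11487 + 22145) + 678*(-26) = 17668*33632 - 17628 = 594210176 - 17628 = 594192548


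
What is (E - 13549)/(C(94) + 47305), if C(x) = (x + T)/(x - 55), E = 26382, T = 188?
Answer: 166829/615059 ≈ 0.27124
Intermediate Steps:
C(x) = (188 + x)/(-55 + x) (C(x) = (x + 188)/(x - 55) = (188 + x)/(-55 + x))
(E - 13549)/(C(94) + 47305) = (26382 - 13549)/((188 + 94)/(-55 + 94) + 47305) = 12833/(282/39 + 47305) = 12833/((1/39)*282 + 47305) = 12833/(94/13 + 47305) = 12833/(615059/13) = 12833*(13/615059) = 166829/615059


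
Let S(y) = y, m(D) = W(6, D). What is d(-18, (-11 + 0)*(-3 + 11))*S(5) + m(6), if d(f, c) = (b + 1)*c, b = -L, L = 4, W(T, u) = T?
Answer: 1326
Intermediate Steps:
m(D) = 6
b = -4 (b = -1*4 = -4)
d(f, c) = -3*c (d(f, c) = (-4 + 1)*c = -3*c)
d(-18, (-11 + 0)*(-3 + 11))*S(5) + m(6) = -3*(-11 + 0)*(-3 + 11)*5 + 6 = -(-33)*8*5 + 6 = -3*(-88)*5 + 6 = 264*5 + 6 = 1320 + 6 = 1326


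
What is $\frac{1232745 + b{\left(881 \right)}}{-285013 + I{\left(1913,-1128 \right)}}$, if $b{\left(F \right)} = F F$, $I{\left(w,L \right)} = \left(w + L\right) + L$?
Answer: $- \frac{1004453}{142678} \approx -7.04$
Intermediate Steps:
$I{\left(w,L \right)} = w + 2 L$ ($I{\left(w,L \right)} = \left(L + w\right) + L = w + 2 L$)
$b{\left(F \right)} = F^{2}$
$\frac{1232745 + b{\left(881 \right)}}{-285013 + I{\left(1913,-1128 \right)}} = \frac{1232745 + 881^{2}}{-285013 + \left(1913 + 2 \left(-1128\right)\right)} = \frac{1232745 + 776161}{-285013 + \left(1913 - 2256\right)} = \frac{2008906}{-285013 - 343} = \frac{2008906}{-285356} = 2008906 \left(- \frac{1}{285356}\right) = - \frac{1004453}{142678}$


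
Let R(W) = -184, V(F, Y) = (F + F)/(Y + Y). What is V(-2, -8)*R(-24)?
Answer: -46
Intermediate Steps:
V(F, Y) = F/Y (V(F, Y) = (2*F)/((2*Y)) = (2*F)*(1/(2*Y)) = F/Y)
V(-2, -8)*R(-24) = -2/(-8)*(-184) = -2*(-⅛)*(-184) = (¼)*(-184) = -46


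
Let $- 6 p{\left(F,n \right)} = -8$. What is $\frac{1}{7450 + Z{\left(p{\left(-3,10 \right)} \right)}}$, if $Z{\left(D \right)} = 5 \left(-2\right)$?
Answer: $\frac{1}{7440} \approx 0.00013441$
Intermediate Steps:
$p{\left(F,n \right)} = \frac{4}{3}$ ($p{\left(F,n \right)} = \left(- \frac{1}{6}\right) \left(-8\right) = \frac{4}{3}$)
$Z{\left(D \right)} = -10$
$\frac{1}{7450 + Z{\left(p{\left(-3,10 \right)} \right)}} = \frac{1}{7450 - 10} = \frac{1}{7440}$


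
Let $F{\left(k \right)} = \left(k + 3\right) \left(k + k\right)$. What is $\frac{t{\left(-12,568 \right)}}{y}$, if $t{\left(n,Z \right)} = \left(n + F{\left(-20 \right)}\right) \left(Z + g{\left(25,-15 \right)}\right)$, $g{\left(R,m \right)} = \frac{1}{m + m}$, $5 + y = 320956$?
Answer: $\frac{5691026}{4814265} \approx 1.1821$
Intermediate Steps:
$y = 320951$ ($y = -5 + 320956 = 320951$)
$g{\left(R,m \right)} = \frac{1}{2 m}$
$F{\left(k \right)} = 2 k \left(3 + k\right)$ ($F{\left(k \right)} = \left(3 + k\right) 2 k = 2 k \left(3 + k\right)$)
$t{\left(n,Z \right)} = \left(680 + n\right) \left(- \frac{1}{30} + Z\right)$ ($t{\left(n,Z \right)} = \left(n + 2 \left(-20\right) \left(3 - 20\right)\right) \left(Z + \frac{1}{2 \left(-15\right)}\right) = \left(n + 2 \left(-20\right) \left(-17\right)\right) \left(Z + \frac{1}{2} \left(- \frac{1}{15}\right)\right) = \left(n + 680\right) \left(Z - \frac{1}{30}\right) = \left(680 + n\right) \left(- \frac{1}{30} + Z\right)$)
$\frac{t{\left(-12,568 \right)}}{y} = \frac{- \frac{68}{3} + 680 \cdot 568 - - \frac{2}{5} + 568 \left(-12\right)}{320951} = \left(- \frac{68}{3} + 386240 + \frac{2}{5} - 6816\right) \frac{1}{320951} = \frac{5691026}{15} \cdot \frac{1}{320951} = \frac{5691026}{4814265}$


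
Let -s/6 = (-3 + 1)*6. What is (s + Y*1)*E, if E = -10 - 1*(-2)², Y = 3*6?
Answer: -1260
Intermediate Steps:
Y = 18
E = -14 (E = -10 - 1*4 = -10 - 4 = -14)
s = 72 (s = -6*(-3 + 1)*6 = -(-12)*6 = -6*(-12) = 72)
(s + Y*1)*E = (72 + 18*1)*(-14) = (72 + 18)*(-14) = 90*(-14) = -1260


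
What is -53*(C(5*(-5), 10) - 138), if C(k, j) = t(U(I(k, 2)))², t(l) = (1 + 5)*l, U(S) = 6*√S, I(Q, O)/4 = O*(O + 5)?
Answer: -3839214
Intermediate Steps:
I(Q, O) = 4*O*(5 + O) (I(Q, O) = 4*(O*(O + 5)) = 4*(O*(5 + O)) = 4*O*(5 + O))
t(l) = 6*l
C(k, j) = 72576 (C(k, j) = (6*(6*√(4*2*(5 + 2))))² = (6*(6*√(4*2*7)))² = (6*(6*√56))² = (6*(6*(2*√14)))² = (6*(12*√14))² = (72*√14)² = 72576)
-53*(C(5*(-5), 10) - 138) = -53*(72576 - 138) = -53*72438 = -3839214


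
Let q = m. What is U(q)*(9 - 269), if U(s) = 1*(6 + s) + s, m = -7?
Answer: 2080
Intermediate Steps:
q = -7
U(s) = 6 + 2*s (U(s) = (6 + s) + s = 6 + 2*s)
U(q)*(9 - 269) = (6 + 2*(-7))*(9 - 269) = (6 - 14)*(-260) = -8*(-260) = 2080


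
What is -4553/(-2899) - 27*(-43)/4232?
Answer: 22634035/12268568 ≈ 1.8449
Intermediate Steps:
-4553/(-2899) - 27*(-43)/4232 = -4553*(-1/2899) + 1161*(1/4232) = 4553/2899 + 1161/4232 = 22634035/12268568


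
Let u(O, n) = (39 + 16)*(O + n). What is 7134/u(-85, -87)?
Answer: -3567/4730 ≈ -0.75412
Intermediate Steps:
u(O, n) = 55*O + 55*n (u(O, n) = 55*(O + n) = 55*O + 55*n)
7134/u(-85, -87) = 7134/(55*(-85) + 55*(-87)) = 7134/(-4675 - 4785) = 7134/(-9460) = 7134*(-1/9460) = -3567/4730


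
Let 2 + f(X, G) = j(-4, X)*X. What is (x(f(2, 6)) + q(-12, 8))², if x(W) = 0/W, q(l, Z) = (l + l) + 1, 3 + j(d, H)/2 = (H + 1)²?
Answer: 529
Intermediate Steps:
j(d, H) = -6 + 2*(1 + H)² (j(d, H) = -6 + 2*(H + 1)² = -6 + 2*(1 + H)²)
q(l, Z) = 1 + 2*l (q(l, Z) = 2*l + 1 = 1 + 2*l)
f(X, G) = -2 + X*(-6 + 2*(1 + X)²) (f(X, G) = -2 + (-6 + 2*(1 + X)²)*X = -2 + X*(-6 + 2*(1 + X)²))
x(W) = 0
(x(f(2, 6)) + q(-12, 8))² = (0 + (1 + 2*(-12)))² = (0 + (1 - 24))² = (0 - 23)² = (-23)² = 529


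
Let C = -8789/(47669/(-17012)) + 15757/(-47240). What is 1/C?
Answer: 2251883560/7062501307887 ≈ 0.00031885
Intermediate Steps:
C = 7062501307887/2251883560 (C = -8789/(47669*(-1/17012)) + 15757*(-1/47240) = -8789/(-47669/17012) - 15757/47240 = -8789*(-17012/47669) - 15757/47240 = 149518468/47669 - 15757/47240 = 7062501307887/2251883560 ≈ 3136.3)
1/C = 1/(7062501307887/2251883560) = 2251883560/7062501307887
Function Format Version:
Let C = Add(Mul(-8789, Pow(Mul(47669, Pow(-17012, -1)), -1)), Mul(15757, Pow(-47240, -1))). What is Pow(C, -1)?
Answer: Rational(2251883560, 7062501307887) ≈ 0.00031885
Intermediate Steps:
C = Rational(7062501307887, 2251883560) (C = Add(Mul(-8789, Pow(Mul(47669, Rational(-1, 17012)), -1)), Mul(15757, Rational(-1, 47240))) = Add(Mul(-8789, Pow(Rational(-47669, 17012), -1)), Rational(-15757, 47240)) = Add(Mul(-8789, Rational(-17012, 47669)), Rational(-15757, 47240)) = Add(Rational(149518468, 47669), Rational(-15757, 47240)) = Rational(7062501307887, 2251883560) ≈ 3136.3)
Pow(C, -1) = Pow(Rational(7062501307887, 2251883560), -1) = Rational(2251883560, 7062501307887)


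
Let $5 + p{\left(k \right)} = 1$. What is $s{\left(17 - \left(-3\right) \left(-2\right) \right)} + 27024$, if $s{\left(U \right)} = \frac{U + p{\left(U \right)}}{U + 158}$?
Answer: $\frac{4567063}{169} \approx 27024.0$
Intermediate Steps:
$p{\left(k \right)} = -4$ ($p{\left(k \right)} = -5 + 1 = -4$)
$s{\left(U \right)} = \frac{-4 + U}{158 + U}$ ($s{\left(U \right)} = \frac{U - 4}{U + 158} = \frac{-4 + U}{158 + U}$)
$s{\left(17 - \left(-3\right) \left(-2\right) \right)} + 27024 = \frac{-4 + \left(17 - \left(-3\right) \left(-2\right)\right)}{158 + \left(17 - \left(-3\right) \left(-2\right)\right)} + 27024 = \frac{-4 + \left(17 - 6\right)}{158 + \left(17 - 6\right)} + 27024 = \frac{-4 + 11}{158 + 11} + 27024 = \frac{1}{169} \cdot 7 + 27024 = \frac{7}{169} + 27024 = \frac{4567063}{169}$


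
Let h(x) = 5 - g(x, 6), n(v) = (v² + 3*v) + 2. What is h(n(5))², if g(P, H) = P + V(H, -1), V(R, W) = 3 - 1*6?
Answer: 1156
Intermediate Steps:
V(R, W) = -3 (V(R, W) = 3 - 6 = -3)
g(P, H) = -3 + P (g(P, H) = P - 3 = -3 + P)
n(v) = 2 + v² + 3*v
h(x) = 8 - x (h(x) = 5 - (-3 + x) = 5 + (3 - x) = 8 - x)
h(n(5))² = (8 - (2 + 5² + 3*5))² = (8 - (2 + 25 + 15))² = (8 - 1*42)² = (8 - 42)² = (-34)² = 1156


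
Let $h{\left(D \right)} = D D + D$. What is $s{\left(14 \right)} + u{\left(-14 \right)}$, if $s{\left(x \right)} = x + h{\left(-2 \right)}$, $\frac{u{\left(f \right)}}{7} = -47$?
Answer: $-313$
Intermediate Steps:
$h{\left(D \right)} = D + D^{2}$ ($h{\left(D \right)} = D^{2} + D = D + D^{2}$)
$u{\left(f \right)} = -329$ ($u{\left(f \right)} = 7 \left(-47\right) = -329$)
$s{\left(x \right)} = 2 + x$ ($s{\left(x \right)} = x - 2 \left(1 - 2\right) = x - -2 = x + 2 = 2 + x$)
$s{\left(14 \right)} + u{\left(-14 \right)} = \left(2 + 14\right) - 329 = 16 - 329 = -313$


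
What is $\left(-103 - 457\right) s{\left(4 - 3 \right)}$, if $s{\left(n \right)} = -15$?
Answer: $8400$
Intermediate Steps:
$\left(-103 - 457\right) s{\left(4 - 3 \right)} = \left(-103 - 457\right) \left(-15\right) = \left(-560\right) \left(-15\right) = 8400$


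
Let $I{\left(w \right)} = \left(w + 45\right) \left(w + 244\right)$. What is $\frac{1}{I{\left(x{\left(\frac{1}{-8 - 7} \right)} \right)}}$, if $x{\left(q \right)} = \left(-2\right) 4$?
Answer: $\frac{1}{8732} \approx 0.00011452$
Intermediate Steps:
$x{\left(q \right)} = -8$
$I{\left(w \right)} = \left(45 + w\right) \left(244 + w\right)$
$\frac{1}{I{\left(x{\left(\frac{1}{-8 - 7} \right)} \right)}} = \frac{1}{10980 + \left(-8\right)^{2} + 289 \left(-8\right)} = \frac{1}{10980 + 64 - 2312} = \frac{1}{8732}$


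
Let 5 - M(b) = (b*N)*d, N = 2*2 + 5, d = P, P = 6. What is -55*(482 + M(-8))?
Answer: -50545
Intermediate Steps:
d = 6
N = 9 (N = 4 + 5 = 9)
M(b) = 5 - 54*b (M(b) = 5 - b*9*6 = 5 - 9*b*6 = 5 - 54*b)
-55*(482 + M(-8)) = -55*(482 + (5 - 54*(-8))) = -55*(482 + (5 + 432)) = -55*(482 + 437) = -55*919 = -50545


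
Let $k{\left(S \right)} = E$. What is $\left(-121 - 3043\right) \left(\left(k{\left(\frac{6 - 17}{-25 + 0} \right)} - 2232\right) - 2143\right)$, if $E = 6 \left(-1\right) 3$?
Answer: $13899452$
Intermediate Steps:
$E = -18$ ($E = \left(-6\right) 3 = -18$)
$k{\left(S \right)} = -18$
$\left(-121 - 3043\right) \left(\left(k{\left(\frac{6 - 17}{-25 + 0} \right)} - 2232\right) - 2143\right) = \left(-121 - 3043\right) \left(\left(-18 - 2232\right) - 2143\right) = - 3164 \left(\left(-18 - 2232\right) - 2143\right) = - 3164 \left(-2250 - 2143\right) = \left(-3164\right) \left(-4393\right) = 13899452$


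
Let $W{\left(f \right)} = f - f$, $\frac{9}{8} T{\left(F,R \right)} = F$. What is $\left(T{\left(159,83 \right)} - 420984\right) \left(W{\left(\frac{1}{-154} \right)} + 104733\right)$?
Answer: $-44076115008$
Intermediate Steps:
$T{\left(F,R \right)} = \frac{8 F}{9}$
$W{\left(f \right)} = 0$
$\left(T{\left(159,83 \right)} - 420984\right) \left(W{\left(\frac{1}{-154} \right)} + 104733\right) = \left(\frac{8}{9} \cdot 159 - 420984\right) \left(0 + 104733\right) = \left(\frac{424}{3} - 420984\right) 104733 = \left(- \frac{1262528}{3}\right) 104733 = -44076115008$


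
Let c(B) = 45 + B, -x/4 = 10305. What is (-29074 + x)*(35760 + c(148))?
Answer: -2527280182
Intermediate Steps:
x = -41220 (x = -4*10305 = -41220)
(-29074 + x)*(35760 + c(148)) = (-29074 - 41220)*(35760 + (45 + 148)) = -70294*(35760 + 193) = -70294*35953 = -2527280182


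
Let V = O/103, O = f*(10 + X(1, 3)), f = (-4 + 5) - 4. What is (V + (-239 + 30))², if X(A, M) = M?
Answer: 465092356/10609 ≈ 43839.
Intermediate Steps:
f = -3 (f = 1 - 4 = -3)
O = -39 (O = -3*(10 + 3) = -3*13 = -39)
V = -39/103 ≈ -0.37864
(V + (-239 + 30))² = (-39/103 + (-239 + 30))² = (-39/103 - 209)² = (-21566/103)² = 465092356/10609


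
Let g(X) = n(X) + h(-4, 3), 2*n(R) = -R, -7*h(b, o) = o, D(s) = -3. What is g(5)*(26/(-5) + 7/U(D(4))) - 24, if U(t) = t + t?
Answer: -2249/420 ≈ -5.3548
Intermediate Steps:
h(b, o) = -o/7
n(R) = -R/2 (n(R) = (-R)/2 = -R/2)
U(t) = 2*t
g(X) = -3/7 - X/2 (g(X) = -X/2 - ⅐*3 = -X/2 - 3/7 = -3/7 - X/2)
g(5)*(26/(-5) + 7/U(D(4))) - 24 = (-3/7 - ½*5)*(26/(-5) + 7/((2*(-3)))) - 24 = (-3/7 - 5/2)*(26*(-⅕) + 7/(-6)) - 24 = -41*(-26/5 + 7*(-⅙))/14 - 24 = -41*(-26/5 - 7/6)/14 - 24 = -41/14*(-191/30) - 24 = 7831/420 - 24 = -2249/420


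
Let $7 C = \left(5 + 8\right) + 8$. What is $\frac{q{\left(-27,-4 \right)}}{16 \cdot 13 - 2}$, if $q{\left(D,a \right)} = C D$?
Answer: $- \frac{81}{206} \approx -0.3932$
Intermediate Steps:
$C = 3$ ($C = \frac{\left(5 + 8\right) + 8}{7} = \frac{13 + 8}{7} = \frac{1}{7} \cdot 21 = 3$)
$q{\left(D,a \right)} = 3 D$
$\frac{q{\left(-27,-4 \right)}}{16 \cdot 13 - 2} = \frac{3 \left(-27\right)}{16 \cdot 13 - 2} = - \frac{81}{208 - 2} = - \frac{81}{206}$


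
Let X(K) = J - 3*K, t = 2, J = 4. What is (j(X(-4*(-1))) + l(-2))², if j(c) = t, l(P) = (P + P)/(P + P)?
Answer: 9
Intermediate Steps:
X(K) = 4 - 3*K
l(P) = 1 (l(P) = (2*P)/((2*P)) = (2*P)*(1/(2*P)) = 1)
j(c) = 2
(j(X(-4*(-1))) + l(-2))² = (2 + 1)² = 3² = 9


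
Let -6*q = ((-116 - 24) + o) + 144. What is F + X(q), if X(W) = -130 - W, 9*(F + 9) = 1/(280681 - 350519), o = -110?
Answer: -98471581/628542 ≈ -156.67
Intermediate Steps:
q = 53/3 (q = -(((-116 - 24) - 110) + 144)/6 = -((-140 - 110) + 144)/6 = -(-250 + 144)/6 = -⅙*(-106) = 53/3 ≈ 17.667)
F = -5656879/628542 (F = -9 + 1/(9*(280681 - 350519)) = -9 + (⅑)/(-69838) = -9 + (⅑)*(-1/69838) = -9 - 1/628542 = -5656879/628542 ≈ -9.0000)
F + X(q) = -5656879/628542 + (-130 - 1*53/3) = -5656879/628542 + (-130 - 53/3) = -5656879/628542 - 443/3 = -98471581/628542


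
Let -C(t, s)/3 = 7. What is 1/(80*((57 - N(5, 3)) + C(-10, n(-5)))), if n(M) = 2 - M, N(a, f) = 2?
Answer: 1/2720 ≈ 0.00036765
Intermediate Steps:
C(t, s) = -21 (C(t, s) = -3*7 = -21)
1/(80*((57 - N(5, 3)) + C(-10, n(-5)))) = 1/(80*((57 - 1*2) - 21)) = 1/(80*((57 - 2) - 21)) = 1/(80*(55 - 21)) = 1/(80*34) = 1/2720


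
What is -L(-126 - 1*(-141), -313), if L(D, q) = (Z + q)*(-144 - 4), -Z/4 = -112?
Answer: 19980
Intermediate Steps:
Z = 448 (Z = -4*(-112) = 448)
L(D, q) = -66304 - 148*q (L(D, q) = (448 + q)*(-144 - 4) = (448 + q)*(-148) = -66304 - 148*q)
-L(-126 - 1*(-141), -313) = -(-66304 - 148*(-313)) = -(-66304 + 46324) = -1*(-19980) = 19980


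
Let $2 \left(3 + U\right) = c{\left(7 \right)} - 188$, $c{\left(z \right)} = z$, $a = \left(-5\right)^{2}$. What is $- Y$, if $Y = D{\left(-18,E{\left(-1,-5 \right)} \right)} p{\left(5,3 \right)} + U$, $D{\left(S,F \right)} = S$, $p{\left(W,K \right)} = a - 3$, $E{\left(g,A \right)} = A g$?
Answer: $\frac{979}{2} \approx 489.5$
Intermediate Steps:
$a = 25$
$p{\left(W,K \right)} = 22$ ($p{\left(W,K \right)} = 25 - 3 = 22$)
$U = - \frac{187}{2}$ ($U = -3 + \frac{7 - 188}{2} = -3 + \frac{1}{2} \left(-181\right) = -3 - \frac{181}{2} = - \frac{187}{2} \approx -93.5$)
$Y = - \frac{979}{2}$ ($Y = \left(-18\right) 22 - \frac{187}{2} = -396 - \frac{187}{2} = - \frac{979}{2} \approx -489.5$)
$- Y = \left(-1\right) \left(- \frac{979}{2}\right) = \frac{979}{2}$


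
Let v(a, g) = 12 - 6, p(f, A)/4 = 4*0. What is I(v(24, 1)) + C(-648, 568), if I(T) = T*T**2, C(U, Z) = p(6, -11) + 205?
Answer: 421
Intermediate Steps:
p(f, A) = 0 (p(f, A) = 4*(4*0) = 4*0 = 0)
C(U, Z) = 205 (C(U, Z) = 0 + 205 = 205)
v(a, g) = 6
I(T) = T**3
I(v(24, 1)) + C(-648, 568) = 6**3 + 205 = 216 + 205 = 421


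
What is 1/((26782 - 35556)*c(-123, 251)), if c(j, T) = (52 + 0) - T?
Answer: 1/1746026 ≈ 5.7273e-7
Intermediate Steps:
c(j, T) = 52 - T
1/((26782 - 35556)*c(-123, 251)) = 1/((26782 - 35556)*(52 - 1*251)) = 1/((-8774)*(52 - 251)) = -1/8774/(-199) = -1/8774*(-1/199) = 1/1746026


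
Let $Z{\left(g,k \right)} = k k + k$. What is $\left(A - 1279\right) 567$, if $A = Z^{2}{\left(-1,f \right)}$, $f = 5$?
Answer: $-214893$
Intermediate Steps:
$Z{\left(g,k \right)} = k + k^{2}$ ($Z{\left(g,k \right)} = k^{2} + k = k + k^{2}$)
$A = 900$ ($A = \left(5 \left(1 + 5\right)\right)^{2} = \left(5 \cdot 6\right)^{2} = 30^{2} = 900$)
$\left(A - 1279\right) 567 = \left(900 - 1279\right) 567 = \left(-379\right) 567 = -214893$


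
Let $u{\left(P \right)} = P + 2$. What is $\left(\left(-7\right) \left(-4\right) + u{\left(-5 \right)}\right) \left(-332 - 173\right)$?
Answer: $-12625$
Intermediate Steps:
$u{\left(P \right)} = 2 + P$
$\left(\left(-7\right) \left(-4\right) + u{\left(-5 \right)}\right) \left(-332 - 173\right) = \left(\left(-7\right) \left(-4\right) + \left(2 - 5\right)\right) \left(-332 - 173\right) = \left(28 - 3\right) \left(-505\right) = 25 \left(-505\right) = -12625$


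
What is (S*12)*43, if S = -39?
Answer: -20124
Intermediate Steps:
(S*12)*43 = -39*12*43 = -468*43 = -20124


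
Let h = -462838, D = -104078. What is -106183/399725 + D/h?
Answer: -3771474402/92503959775 ≈ -0.040771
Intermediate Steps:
-106183/399725 + D/h = -106183/399725 - 104078/(-462838) = -106183*1/399725 - 104078*(-1/462838) = -106183/399725 + 52039/231419 = -3771474402/92503959775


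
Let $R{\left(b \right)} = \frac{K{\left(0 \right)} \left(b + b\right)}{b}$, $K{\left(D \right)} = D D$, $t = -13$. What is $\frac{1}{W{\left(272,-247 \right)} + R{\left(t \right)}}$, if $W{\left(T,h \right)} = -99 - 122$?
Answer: $- \frac{1}{221} \approx -0.0045249$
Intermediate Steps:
$K{\left(D \right)} = D^{2}$
$W{\left(T,h \right)} = -221$
$R{\left(b \right)} = 0$ ($R{\left(b \right)} = \frac{0^{2} \left(b + b\right)}{b} = \frac{0 \cdot 2 b}{b} = \frac{0}{b} = 0$)
$\frac{1}{W{\left(272,-247 \right)} + R{\left(t \right)}} = \frac{1}{-221 + 0} = \frac{1}{-221} = - \frac{1}{221}$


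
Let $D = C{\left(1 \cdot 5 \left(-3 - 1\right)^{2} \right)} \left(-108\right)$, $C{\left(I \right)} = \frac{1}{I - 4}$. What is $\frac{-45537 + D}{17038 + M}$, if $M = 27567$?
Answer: $- \frac{173046}{169499} \approx -1.0209$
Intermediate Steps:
$C{\left(I \right)} = \frac{1}{-4 + I}$
$D = - \frac{27}{19}$ ($D = \frac{1}{-4 + 1 \cdot 5 \left(-3 - 1\right)^{2}} \left(-108\right) = \frac{1}{-4 + 5 \left(-4\right)^{2}} \left(-108\right) = \frac{1}{-4 + 5 \cdot 16} \left(-108\right) = \frac{1}{-4 + 80} \left(-108\right) = \frac{1}{76} \left(-108\right) = - \frac{27}{19} \approx -1.4211$)
$\frac{-45537 + D}{17038 + M} = \frac{-45537 - \frac{27}{19}}{17038 + 27567} = - \frac{865230}{19 \cdot 44605} = \left(- \frac{865230}{19}\right) \frac{1}{44605} = - \frac{173046}{169499}$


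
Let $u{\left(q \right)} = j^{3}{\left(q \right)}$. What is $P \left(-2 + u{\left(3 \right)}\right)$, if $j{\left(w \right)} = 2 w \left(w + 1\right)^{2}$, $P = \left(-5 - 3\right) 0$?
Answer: $0$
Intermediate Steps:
$P = 0$ ($P = \left(-8\right) 0 = 0$)
$j{\left(w \right)} = 2 w \left(1 + w\right)^{2}$
$u{\left(q \right)} = 8 q^{3} \left(1 + q\right)^{6}$ ($u{\left(q \right)} = \left(2 q \left(1 + q\right)^{2}\right)^{3} = 8 q^{3} \left(1 + q\right)^{6}$)
$P \left(-2 + u{\left(3 \right)}\right) = 0 \left(-2 + 8 \cdot 3^{3} \left(1 + 3\right)^{6}\right) = 0 \left(-2 + 8 \cdot 27 \cdot 4^{6}\right) = 0 \left(-2 + 8 \cdot 27 \cdot 4096\right) = 0 \left(-2 + 884736\right) = 0 \cdot 884734 = 0$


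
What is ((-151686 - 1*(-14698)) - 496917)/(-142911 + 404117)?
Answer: -633905/261206 ≈ -2.4268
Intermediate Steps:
((-151686 - 1*(-14698)) - 496917)/(-142911 + 404117) = ((-151686 + 14698) - 496917)/261206 = (-136988 - 496917)*(1/261206) = -633905*1/261206 = -633905/261206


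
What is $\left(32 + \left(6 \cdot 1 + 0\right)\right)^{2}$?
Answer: $1444$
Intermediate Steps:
$\left(32 + \left(6 \cdot 1 + 0\right)\right)^{2} = \left(32 + \left(6 + 0\right)\right)^{2} = \left(32 + 6\right)^{2} = 38^{2} = 1444$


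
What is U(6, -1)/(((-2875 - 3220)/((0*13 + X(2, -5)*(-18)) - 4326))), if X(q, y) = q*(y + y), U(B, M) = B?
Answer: 23796/6095 ≈ 3.9042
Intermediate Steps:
X(q, y) = 2*q*y (X(q, y) = q*(2*y) = 2*q*y)
U(6, -1)/(((-2875 - 3220)/((0*13 + X(2, -5)*(-18)) - 4326))) = 6/(((-2875 - 3220)/((0*13 + (2*2*(-5))*(-18)) - 4326))) = 6/((-6095/((0 - 20*(-18)) - 4326))) = 6/((-6095/((0 + 360) - 4326))) = 6/((-6095/(360 - 4326))) = 6/((-6095/(-3966))) = 6/((-6095*(-1/3966))) = 6/(6095/3966) = 6*(3966/6095) = 23796/6095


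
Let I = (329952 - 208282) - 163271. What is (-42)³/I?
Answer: 504/283 ≈ 1.7809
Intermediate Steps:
I = -41601 (I = 121670 - 163271 = -41601)
(-42)³/I = (-42)³/(-41601) = -74088*(-1/41601) = 504/283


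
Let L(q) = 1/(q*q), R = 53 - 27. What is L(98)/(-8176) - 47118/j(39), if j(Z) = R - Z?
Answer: 3699813919859/1020789952 ≈ 3624.5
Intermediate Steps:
R = 26
L(q) = q⁻²
j(Z) = 26 - Z
L(98)/(-8176) - 47118/j(39) = 1/(98²*(-8176)) - 47118/(26 - 1*39) = (1/9604)*(-1/8176) - 47118/(26 - 39) = -1/78522304 - 47118/(-13) = -1/78522304 - 47118*(-1/13) = -1/78522304 + 47118/13 = 3699813919859/1020789952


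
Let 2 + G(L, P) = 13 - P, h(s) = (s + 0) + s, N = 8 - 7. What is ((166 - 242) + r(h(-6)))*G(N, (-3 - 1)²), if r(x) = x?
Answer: 440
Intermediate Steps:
N = 1
h(s) = 2*s (h(s) = s + s = 2*s)
G(L, P) = 11 - P (G(L, P) = -2 + (13 - P) = 11 - P)
((166 - 242) + r(h(-6)))*G(N, (-3 - 1)²) = ((166 - 242) + 2*(-6))*(11 - (-3 - 1)²) = (-76 - 12)*(11 - 1*(-4)²) = -88*(11 - 1*16) = -88*(11 - 16) = -88*(-5) = 440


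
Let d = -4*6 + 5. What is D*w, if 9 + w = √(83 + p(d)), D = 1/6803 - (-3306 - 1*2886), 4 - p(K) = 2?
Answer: -379117593/6803 + 42124177*√85/6803 ≈ 1359.4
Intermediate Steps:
d = -19 (d = -24 + 5 = -19)
p(K) = 2 (p(K) = 4 - 1*2 = 4 - 2 = 2)
D = 42124177/6803 (D = 1/6803 - (-3306 - 2886) = 1/6803 - 1*(-6192) = 1/6803 + 6192 = 42124177/6803 ≈ 6192.0)
w = -9 + √85 (w = -9 + √(83 + 2) = -9 + √85 ≈ 0.21954)
D*w = 42124177*(-9 + √85)/6803 = -379117593/6803 + 42124177*√85/6803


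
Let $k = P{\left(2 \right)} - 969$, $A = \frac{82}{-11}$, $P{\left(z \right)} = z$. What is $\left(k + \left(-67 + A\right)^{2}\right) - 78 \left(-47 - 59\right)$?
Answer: $\frac{1554182}{121} \approx 12844.0$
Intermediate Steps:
$A = - \frac{82}{11}$ ($A = 82 \left(- \frac{1}{11}\right) = - \frac{82}{11} \approx -7.4545$)
$k = -967$ ($k = 2 - 969 = -967$)
$\left(k + \left(-67 + A\right)^{2}\right) - 78 \left(-47 - 59\right) = \left(-967 + \left(-67 - \frac{82}{11}\right)^{2}\right) - 78 \left(-47 - 59\right) = \left(-967 + \left(- \frac{819}{11}\right)^{2}\right) - -8268 = \left(-967 + \frac{670761}{121}\right) + 8268 = \frac{553754}{121} + 8268 = \frac{1554182}{121}$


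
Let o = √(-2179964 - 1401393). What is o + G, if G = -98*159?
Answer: -15582 + I*√3581357 ≈ -15582.0 + 1892.4*I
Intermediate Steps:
o = I*√3581357 (o = √(-3581357) = I*√3581357 ≈ 1892.4*I)
G = -15582
o + G = I*√3581357 - 15582 = -15582 + I*√3581357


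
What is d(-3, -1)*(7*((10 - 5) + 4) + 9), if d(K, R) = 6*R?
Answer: -432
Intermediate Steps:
d(-3, -1)*(7*((10 - 5) + 4) + 9) = (6*(-1))*(7*((10 - 5) + 4) + 9) = -6*(7*(5 + 4) + 9) = -6*(7*9 + 9) = -6*(63 + 9) = -6*72 = -432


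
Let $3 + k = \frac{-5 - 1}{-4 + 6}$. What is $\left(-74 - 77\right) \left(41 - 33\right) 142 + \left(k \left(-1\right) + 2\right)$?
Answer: $-171528$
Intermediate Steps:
$k = -6$ ($k = -3 + \frac{-5 - 1}{-4 + 6} = -3 - \frac{6}{2} = -3 - 3 = -6$)
$\left(-74 - 77\right) \left(41 - 33\right) 142 + \left(k \left(-1\right) + 2\right) = \left(-74 - 77\right) \left(41 - 33\right) 142 + \left(\left(-6\right) \left(-1\right) + 2\right) = \left(-151\right) 8 \cdot 142 + \left(6 + 2\right) = \left(-1208\right) 142 + 8 = -171536 + 8 = -171528$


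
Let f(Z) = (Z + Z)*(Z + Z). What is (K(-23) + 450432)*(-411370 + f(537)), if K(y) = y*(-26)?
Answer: 334712069180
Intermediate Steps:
K(y) = -26*y
f(Z) = 4*Z² (f(Z) = (2*Z)*(2*Z) = 4*Z²)
(K(-23) + 450432)*(-411370 + f(537)) = (-26*(-23) + 450432)*(-411370 + 4*537²) = (598 + 450432)*(-411370 + 4*288369) = 451030*(-411370 + 1153476) = 451030*742106 = 334712069180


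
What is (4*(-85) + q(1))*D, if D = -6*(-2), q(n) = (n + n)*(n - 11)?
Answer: -4320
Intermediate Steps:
q(n) = 2*n*(-11 + n) (q(n) = (2*n)*(-11 + n) = 2*n*(-11 + n))
D = 12
(4*(-85) + q(1))*D = (4*(-85) + 2*1*(-11 + 1))*12 = (-340 + 2*1*(-10))*12 = (-340 - 20)*12 = -360*12 = -4320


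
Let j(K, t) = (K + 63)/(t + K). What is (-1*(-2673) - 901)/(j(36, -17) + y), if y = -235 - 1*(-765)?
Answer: 33668/10169 ≈ 3.3108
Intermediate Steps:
j(K, t) = (63 + K)/(K + t)
y = 530 (y = -235 + 765 = 530)
(-1*(-2673) - 901)/(j(36, -17) + y) = (-1*(-2673) - 901)/((63 + 36)/(36 - 17) + 530) = (2673 - 901)/(99/19 + 530) = 1772/((1/19)*99 + 530) = 1772/(99/19 + 530) = 1772/(10169/19) = 1772*(19/10169) = 33668/10169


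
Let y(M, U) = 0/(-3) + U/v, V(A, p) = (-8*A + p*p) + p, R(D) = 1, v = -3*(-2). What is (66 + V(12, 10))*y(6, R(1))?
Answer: 40/3 ≈ 13.333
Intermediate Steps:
v = 6
V(A, p) = p + p² - 8*A (V(A, p) = (-8*A + p²) + p = (p² - 8*A) + p = p + p² - 8*A)
y(M, U) = U/6 (y(M, U) = 0/(-3) + U/6 = 0*(-⅓) + U*(⅙) = 0 + U/6 = U/6)
(66 + V(12, 10))*y(6, R(1)) = (66 + (10 + 10² - 8*12))*((⅙)*1) = (66 + (10 + 100 - 96))*(⅙) = (66 + 14)*(⅙) = 80*(⅙) = 40/3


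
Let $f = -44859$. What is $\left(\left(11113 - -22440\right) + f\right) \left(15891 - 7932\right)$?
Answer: $-89984454$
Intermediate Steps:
$\left(\left(11113 - -22440\right) + f\right) \left(15891 - 7932\right) = \left(\left(11113 - -22440\right) - 44859\right) \left(15891 - 7932\right) = \left(\left(11113 + 22440\right) - 44859\right) 7959 = \left(33553 - 44859\right) 7959 = \left(-11306\right) 7959 = -89984454$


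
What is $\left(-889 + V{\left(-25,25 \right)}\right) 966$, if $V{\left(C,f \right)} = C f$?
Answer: $-1462524$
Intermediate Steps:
$\left(-889 + V{\left(-25,25 \right)}\right) 966 = \left(-889 - 625\right) 966 = \left(-1514\right) 966 = -1462524$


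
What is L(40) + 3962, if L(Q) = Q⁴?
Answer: 2563962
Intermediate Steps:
L(40) + 3962 = 40⁴ + 3962 = 2560000 + 3962 = 2563962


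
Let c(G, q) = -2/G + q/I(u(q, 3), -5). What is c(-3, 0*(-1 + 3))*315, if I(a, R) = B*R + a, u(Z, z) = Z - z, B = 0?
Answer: 210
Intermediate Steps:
I(a, R) = a (I(a, R) = 0*R + a = 0 + a = a)
c(G, q) = -2/G + q/(-3 + q) (c(G, q) = -2/G + q/(q - 1*3) = -2/G + q/(q - 3) = -2/G + q/(-3 + q))
c(-3, 0*(-1 + 3))*315 = (-2/(-3) + (0*(-1 + 3))/(-3 + 0*(-1 + 3)))*315 = (-2*(-1/3) + (0*2)/(-3 + 0*2))*315 = (2/3 + 0/(-3 + 0))*315 = (2/3 + 0/(-3))*315 = (2/3 + 0*(-1/3))*315 = (2/3 + 0)*315 = (2/3)*315 = 210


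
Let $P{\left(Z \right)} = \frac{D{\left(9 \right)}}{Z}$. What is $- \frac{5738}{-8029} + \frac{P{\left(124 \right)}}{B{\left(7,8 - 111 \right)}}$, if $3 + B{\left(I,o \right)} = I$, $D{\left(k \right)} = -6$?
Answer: $\frac{45127}{64232} \approx 0.70256$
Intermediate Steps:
$P{\left(Z \right)} = - \frac{6}{Z}$
$B{\left(I,o \right)} = -3 + I$
$- \frac{5738}{-8029} + \frac{P{\left(124 \right)}}{B{\left(7,8 - 111 \right)}} = - \frac{5738}{-8029} + \frac{\left(-6\right) \frac{1}{124}}{-3 + 7} = \left(-5738\right) \left(- \frac{1}{8029}\right) + \frac{\left(-6\right) \frac{1}{124}}{4} = \frac{5738}{8029} - \frac{3}{248} = \frac{45127}{64232}$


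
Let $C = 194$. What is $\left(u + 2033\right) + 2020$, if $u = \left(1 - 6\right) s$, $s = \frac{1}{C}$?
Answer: $\frac{786277}{194} \approx 4053.0$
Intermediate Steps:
$s = \frac{1}{194} \approx 0.0051546$
$u = - \frac{5}{194}$ ($u = \left(1 - 6\right) \frac{1}{194} = \left(-5\right) \frac{1}{194} = - \frac{5}{194} \approx -0.025773$)
$\left(u + 2033\right) + 2020 = \left(- \frac{5}{194} + 2033\right) + 2020 = \frac{394397}{194} + 2020 = \frac{786277}{194}$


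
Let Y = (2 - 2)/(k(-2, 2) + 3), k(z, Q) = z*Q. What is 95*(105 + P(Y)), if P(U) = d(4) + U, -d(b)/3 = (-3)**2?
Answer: 7410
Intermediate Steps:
k(z, Q) = Q*z
d(b) = -27 (d(b) = -3*(-3)**2 = -3*9 = -27)
Y = 0 (Y = (2 - 2)/(2*(-2) + 3) = 0/(-4 + 3) = 0/(-1) = 0*(-1) = 0)
P(U) = -27 + U
95*(105 + P(Y)) = 95*(105 + (-27 + 0)) = 95*(105 - 27) = 95*78 = 7410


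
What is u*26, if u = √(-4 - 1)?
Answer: 26*I*√5 ≈ 58.138*I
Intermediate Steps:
u = I*√5 (u = √(-5) = I*√5 ≈ 2.2361*I)
u*26 = (I*√5)*26 = 26*I*√5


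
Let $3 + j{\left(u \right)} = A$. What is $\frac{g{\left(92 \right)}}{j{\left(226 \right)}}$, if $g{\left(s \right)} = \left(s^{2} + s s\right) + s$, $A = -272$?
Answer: $- \frac{3404}{55} \approx -61.891$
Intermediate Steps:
$j{\left(u \right)} = -275$ ($j{\left(u \right)} = -3 - 272 = -275$)
$g{\left(s \right)} = s + 2 s^{2}$ ($g{\left(s \right)} = \left(s^{2} + s^{2}\right) + s = 2 s^{2} + s = s + 2 s^{2}$)
$\frac{g{\left(92 \right)}}{j{\left(226 \right)}} = \frac{92 \left(1 + 2 \cdot 92\right)}{-275} = 92 \left(1 + 184\right) \left(- \frac{1}{275}\right) = 92 \cdot 185 \left(- \frac{1}{275}\right) = 17020 \left(- \frac{1}{275}\right) = - \frac{3404}{55}$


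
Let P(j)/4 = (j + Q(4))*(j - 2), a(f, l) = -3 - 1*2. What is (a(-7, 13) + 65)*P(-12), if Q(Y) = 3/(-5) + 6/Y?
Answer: 37296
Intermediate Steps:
Q(Y) = -⅗ + 6/Y (Q(Y) = 3*(-⅕) + 6/Y = -⅗ + 6/Y)
a(f, l) = -5 (a(f, l) = -3 - 2 = -5)
P(j) = 4*(-2 + j)*(9/10 + j) (P(j) = 4*((j + (-⅗ + 6/4))*(j - 2)) = 4*((j + (-⅗ + 6*(¼)))*(-2 + j)) = 4*((j + (-⅗ + 3/2))*(-2 + j)) = 4*((j + 9/10)*(-2 + j)) = 4*((9/10 + j)*(-2 + j)) = 4*((-2 + j)*(9/10 + j)) = 4*(-2 + j)*(9/10 + j))
(a(-7, 13) + 65)*P(-12) = (-5 + 65)*(-36/5 + 4*(-12)² - 22/5*(-12)) = 60*(-36/5 + 4*144 + 264/5) = 60*(-36/5 + 576 + 264/5) = 60*(3108/5) = 37296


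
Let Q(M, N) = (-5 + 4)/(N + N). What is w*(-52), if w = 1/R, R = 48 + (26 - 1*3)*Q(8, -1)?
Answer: -104/119 ≈ -0.87395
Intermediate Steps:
Q(M, N) = -1/(2*N)
R = 119/2 (R = 48 + (26 - 1*3)*(-½/(-1)) = 48 + (26 - 3)*(-½*(-1)) = 48 + 23*(½) = 48 + 23/2 = 119/2 ≈ 59.500)
w = 2/119 (w = 1/(119/2) = 2/119 ≈ 0.016807)
w*(-52) = (2/119)*(-52) = -104/119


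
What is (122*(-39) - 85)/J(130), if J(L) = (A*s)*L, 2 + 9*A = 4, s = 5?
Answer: -43587/1300 ≈ -33.528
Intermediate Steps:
A = 2/9 (A = -2/9 + (1/9)*4 = -2/9 + 4/9 = 2/9 ≈ 0.22222)
J(L) = 10*L/9 (J(L) = ((2/9)*5)*L = 10*L/9)
(122*(-39) - 85)/J(130) = (122*(-39) - 85)/(((10/9)*130)) = (-4758 - 85)/(1300/9) = -4843*9/1300 = -43587/1300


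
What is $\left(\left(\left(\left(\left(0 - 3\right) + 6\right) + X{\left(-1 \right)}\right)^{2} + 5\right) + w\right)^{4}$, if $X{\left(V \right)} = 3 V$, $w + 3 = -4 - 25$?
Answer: $531441$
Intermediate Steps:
$w = -32$ ($w = -3 - 29 = -32$)
$\left(\left(\left(\left(\left(0 - 3\right) + 6\right) + X{\left(-1 \right)}\right)^{2} + 5\right) + w\right)^{4} = \left(\left(\left(\left(\left(0 - 3\right) + 6\right) + 3 \left(-1\right)\right)^{2} + 5\right) - 32\right)^{4} = \left(\left(\left(\left(-3 + 6\right) - 3\right)^{2} + 5\right) - 32\right)^{4} = \left(\left(\left(3 - 3\right)^{2} + 5\right) - 32\right)^{4} = \left(\left(0^{2} + 5\right) - 32\right)^{4} = \left(\left(0 + 5\right) - 32\right)^{4} = \left(5 - 32\right)^{4} = \left(-27\right)^{4} = 531441$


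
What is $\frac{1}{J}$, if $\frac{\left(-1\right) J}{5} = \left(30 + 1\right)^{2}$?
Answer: $- \frac{1}{4805} \approx -0.00020812$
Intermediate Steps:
$J = -4805$ ($J = - 5 \left(30 + 1\right)^{2} = - 5 \cdot 31^{2} = \left(-5\right) 961 = -4805$)
$\frac{1}{J} = \frac{1}{-4805} = - \frac{1}{4805}$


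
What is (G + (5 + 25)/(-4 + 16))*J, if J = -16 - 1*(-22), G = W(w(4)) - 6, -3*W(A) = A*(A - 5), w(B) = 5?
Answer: -21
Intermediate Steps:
W(A) = -A*(-5 + A)/3 (W(A) = -A*(A - 5)/3 = -A*(-5 + A)/3)
G = -6 (G = (⅓)*5*(5 - 1*5) - 6 = (⅓)*5*(5 - 5) - 6 = (⅓)*5*0 - 6 = 0 - 6 = -6)
J = 6 (J = -16 + 22 = 6)
(G + (5 + 25)/(-4 + 16))*J = (-6 + (5 + 25)/(-4 + 16))*6 = (-6 + 30/12)*6 = (-6 + 30*(1/12))*6 = (-6 + 5/2)*6 = -7/2*6 = -21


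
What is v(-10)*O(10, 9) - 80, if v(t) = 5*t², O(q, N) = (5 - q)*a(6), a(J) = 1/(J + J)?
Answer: -865/3 ≈ -288.33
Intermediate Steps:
a(J) = 1/(2*J)
O(q, N) = 5/12 - q/12 (O(q, N) = (5 - q)*((½)/6) = (5 - q)*((½)*(⅙)) = (5 - q)*(1/12) = 5/12 - q/12)
v(-10)*O(10, 9) - 80 = (5*(-10)²)*(5/12 - 1/12*10) - 80 = (5*100)*(5/12 - ⅚) - 80 = 500*(-5/12) - 80 = -625/3 - 80 = -865/3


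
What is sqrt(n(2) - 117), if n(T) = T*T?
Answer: I*sqrt(113) ≈ 10.63*I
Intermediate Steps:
n(T) = T**2
sqrt(n(2) - 117) = sqrt(2**2 - 117) = sqrt(4 - 117) = sqrt(-113) = I*sqrt(113)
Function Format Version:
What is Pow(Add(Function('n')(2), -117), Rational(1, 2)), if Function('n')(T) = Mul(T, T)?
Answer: Mul(I, Pow(113, Rational(1, 2))) ≈ Mul(10.630, I)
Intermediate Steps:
Function('n')(T) = Pow(T, 2)
Pow(Add(Function('n')(2), -117), Rational(1, 2)) = Pow(Add(Pow(2, 2), -117), Rational(1, 2)) = Pow(Add(4, -117), Rational(1, 2)) = Pow(-113, Rational(1, 2)) = Mul(I, Pow(113, Rational(1, 2)))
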